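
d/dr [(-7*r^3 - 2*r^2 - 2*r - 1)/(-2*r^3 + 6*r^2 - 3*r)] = (-46*r^4 + 34*r^3 + 12*r^2 + 12*r - 3)/(r^2*(4*r^4 - 24*r^3 + 48*r^2 - 36*r + 9))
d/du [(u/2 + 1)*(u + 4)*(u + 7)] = 3*u^2/2 + 13*u + 25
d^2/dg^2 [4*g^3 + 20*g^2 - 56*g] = 24*g + 40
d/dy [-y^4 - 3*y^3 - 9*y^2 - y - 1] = -4*y^3 - 9*y^2 - 18*y - 1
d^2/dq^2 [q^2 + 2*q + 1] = 2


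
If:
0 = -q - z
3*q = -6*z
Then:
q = 0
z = 0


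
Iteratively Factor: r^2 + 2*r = (r + 2)*(r)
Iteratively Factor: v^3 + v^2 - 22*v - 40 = (v + 2)*(v^2 - v - 20) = (v + 2)*(v + 4)*(v - 5)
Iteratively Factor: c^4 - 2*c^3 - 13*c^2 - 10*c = (c + 1)*(c^3 - 3*c^2 - 10*c) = (c - 5)*(c + 1)*(c^2 + 2*c) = (c - 5)*(c + 1)*(c + 2)*(c)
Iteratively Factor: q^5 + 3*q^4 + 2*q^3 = (q + 2)*(q^4 + q^3) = q*(q + 2)*(q^3 + q^2) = q^2*(q + 2)*(q^2 + q) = q^2*(q + 1)*(q + 2)*(q)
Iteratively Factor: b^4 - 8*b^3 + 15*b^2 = (b - 5)*(b^3 - 3*b^2) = b*(b - 5)*(b^2 - 3*b) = b^2*(b - 5)*(b - 3)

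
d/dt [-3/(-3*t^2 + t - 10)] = 3*(1 - 6*t)/(3*t^2 - t + 10)^2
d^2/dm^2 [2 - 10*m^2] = -20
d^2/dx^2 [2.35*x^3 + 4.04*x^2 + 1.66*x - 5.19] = 14.1*x + 8.08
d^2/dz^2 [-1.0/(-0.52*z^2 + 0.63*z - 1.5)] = (-0.5408*z^2 + 0.6552*z + 1.0*(1.04*z - 0.63)*(2.08*z - 1.26) - 1.56)/(0.52*z^2 - 0.63*z + 1.5)^3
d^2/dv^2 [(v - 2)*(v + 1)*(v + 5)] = 6*v + 8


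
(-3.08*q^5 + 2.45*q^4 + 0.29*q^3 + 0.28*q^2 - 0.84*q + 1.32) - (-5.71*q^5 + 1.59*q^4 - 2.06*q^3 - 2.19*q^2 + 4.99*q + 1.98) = 2.63*q^5 + 0.86*q^4 + 2.35*q^3 + 2.47*q^2 - 5.83*q - 0.66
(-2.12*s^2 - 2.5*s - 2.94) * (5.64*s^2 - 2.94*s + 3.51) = -11.9568*s^4 - 7.8672*s^3 - 16.6728*s^2 - 0.131399999999999*s - 10.3194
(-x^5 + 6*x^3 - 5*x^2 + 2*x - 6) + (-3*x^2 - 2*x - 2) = -x^5 + 6*x^3 - 8*x^2 - 8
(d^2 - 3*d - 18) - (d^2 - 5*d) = 2*d - 18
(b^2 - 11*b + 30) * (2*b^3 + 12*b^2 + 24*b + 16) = 2*b^5 - 10*b^4 - 48*b^3 + 112*b^2 + 544*b + 480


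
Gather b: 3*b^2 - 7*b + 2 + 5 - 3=3*b^2 - 7*b + 4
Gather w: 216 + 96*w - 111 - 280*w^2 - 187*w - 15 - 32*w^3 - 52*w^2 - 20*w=-32*w^3 - 332*w^2 - 111*w + 90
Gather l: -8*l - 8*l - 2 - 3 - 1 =-16*l - 6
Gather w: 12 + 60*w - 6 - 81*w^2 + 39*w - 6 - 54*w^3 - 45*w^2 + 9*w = -54*w^3 - 126*w^2 + 108*w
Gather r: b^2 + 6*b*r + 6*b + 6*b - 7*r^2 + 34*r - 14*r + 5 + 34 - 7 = b^2 + 12*b - 7*r^2 + r*(6*b + 20) + 32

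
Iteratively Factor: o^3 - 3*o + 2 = (o - 1)*(o^2 + o - 2) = (o - 1)^2*(o + 2)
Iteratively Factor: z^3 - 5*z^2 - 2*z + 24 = (z - 3)*(z^2 - 2*z - 8) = (z - 4)*(z - 3)*(z + 2)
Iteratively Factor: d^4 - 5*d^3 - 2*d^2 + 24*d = (d - 3)*(d^3 - 2*d^2 - 8*d) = (d - 4)*(d - 3)*(d^2 + 2*d) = d*(d - 4)*(d - 3)*(d + 2)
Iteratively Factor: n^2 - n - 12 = (n - 4)*(n + 3)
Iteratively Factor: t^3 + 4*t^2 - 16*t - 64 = (t + 4)*(t^2 - 16) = (t - 4)*(t + 4)*(t + 4)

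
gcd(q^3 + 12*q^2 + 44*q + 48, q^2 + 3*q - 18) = q + 6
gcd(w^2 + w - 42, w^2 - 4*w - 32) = 1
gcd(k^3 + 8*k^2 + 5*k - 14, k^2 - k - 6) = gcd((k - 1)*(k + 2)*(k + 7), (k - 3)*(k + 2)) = k + 2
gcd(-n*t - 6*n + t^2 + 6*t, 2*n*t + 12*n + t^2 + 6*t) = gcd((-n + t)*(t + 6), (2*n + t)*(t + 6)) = t + 6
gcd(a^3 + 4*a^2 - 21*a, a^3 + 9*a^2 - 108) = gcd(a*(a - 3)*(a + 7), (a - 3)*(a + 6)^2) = a - 3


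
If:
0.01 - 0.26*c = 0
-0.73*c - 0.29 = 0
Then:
No Solution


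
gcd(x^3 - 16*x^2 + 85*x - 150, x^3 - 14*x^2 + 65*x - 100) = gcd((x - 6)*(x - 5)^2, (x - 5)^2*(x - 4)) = x^2 - 10*x + 25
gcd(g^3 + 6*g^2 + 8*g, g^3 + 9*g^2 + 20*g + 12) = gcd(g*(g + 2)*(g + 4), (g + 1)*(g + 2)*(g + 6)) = g + 2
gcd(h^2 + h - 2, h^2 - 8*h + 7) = h - 1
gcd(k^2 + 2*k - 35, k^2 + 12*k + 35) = k + 7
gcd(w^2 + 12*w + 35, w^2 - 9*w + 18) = 1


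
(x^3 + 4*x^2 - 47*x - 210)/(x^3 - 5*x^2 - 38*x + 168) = (x + 5)/(x - 4)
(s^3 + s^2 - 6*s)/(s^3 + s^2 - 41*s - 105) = s*(s - 2)/(s^2 - 2*s - 35)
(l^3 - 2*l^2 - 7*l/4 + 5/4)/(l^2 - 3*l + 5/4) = l + 1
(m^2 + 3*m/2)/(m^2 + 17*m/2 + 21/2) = m/(m + 7)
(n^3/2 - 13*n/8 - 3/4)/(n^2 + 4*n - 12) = (n^2/2 + n + 3/8)/(n + 6)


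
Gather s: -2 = -2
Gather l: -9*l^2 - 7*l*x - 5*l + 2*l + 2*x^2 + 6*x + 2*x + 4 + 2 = -9*l^2 + l*(-7*x - 3) + 2*x^2 + 8*x + 6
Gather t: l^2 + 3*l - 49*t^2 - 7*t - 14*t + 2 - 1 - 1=l^2 + 3*l - 49*t^2 - 21*t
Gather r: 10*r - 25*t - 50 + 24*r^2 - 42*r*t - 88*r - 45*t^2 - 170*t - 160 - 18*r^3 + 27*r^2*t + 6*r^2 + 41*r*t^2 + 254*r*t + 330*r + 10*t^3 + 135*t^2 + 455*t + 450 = -18*r^3 + r^2*(27*t + 30) + r*(41*t^2 + 212*t + 252) + 10*t^3 + 90*t^2 + 260*t + 240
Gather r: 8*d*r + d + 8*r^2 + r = d + 8*r^2 + r*(8*d + 1)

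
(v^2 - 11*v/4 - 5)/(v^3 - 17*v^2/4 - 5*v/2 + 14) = (4*v + 5)/(4*v^2 - v - 14)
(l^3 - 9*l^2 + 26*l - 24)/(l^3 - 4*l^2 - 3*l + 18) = (l^2 - 6*l + 8)/(l^2 - l - 6)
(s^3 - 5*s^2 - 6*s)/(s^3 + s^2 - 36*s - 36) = s/(s + 6)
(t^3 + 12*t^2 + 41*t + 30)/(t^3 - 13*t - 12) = (t^2 + 11*t + 30)/(t^2 - t - 12)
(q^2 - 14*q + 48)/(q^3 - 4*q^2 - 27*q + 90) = (q - 8)/(q^2 + 2*q - 15)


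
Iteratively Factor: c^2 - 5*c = (c)*(c - 5)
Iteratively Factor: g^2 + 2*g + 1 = (g + 1)*(g + 1)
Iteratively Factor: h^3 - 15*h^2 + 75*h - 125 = (h - 5)*(h^2 - 10*h + 25) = (h - 5)^2*(h - 5)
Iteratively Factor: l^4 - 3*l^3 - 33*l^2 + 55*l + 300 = (l + 3)*(l^3 - 6*l^2 - 15*l + 100) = (l + 3)*(l + 4)*(l^2 - 10*l + 25) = (l - 5)*(l + 3)*(l + 4)*(l - 5)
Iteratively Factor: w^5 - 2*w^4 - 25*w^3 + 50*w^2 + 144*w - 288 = (w - 4)*(w^4 + 2*w^3 - 17*w^2 - 18*w + 72) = (w - 4)*(w - 3)*(w^3 + 5*w^2 - 2*w - 24) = (w - 4)*(w - 3)*(w - 2)*(w^2 + 7*w + 12) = (w - 4)*(w - 3)*(w - 2)*(w + 3)*(w + 4)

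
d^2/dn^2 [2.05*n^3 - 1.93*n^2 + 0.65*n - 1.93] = 12.3*n - 3.86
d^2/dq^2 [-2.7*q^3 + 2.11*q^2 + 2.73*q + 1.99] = 4.22 - 16.2*q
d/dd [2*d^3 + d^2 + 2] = 2*d*(3*d + 1)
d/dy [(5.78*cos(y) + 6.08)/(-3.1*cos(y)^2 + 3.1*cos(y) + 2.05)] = (-17.918*cos(y)^2 - 37.696*cos(y) + 6.999)*sin(y)/(9.61*cos(y)^4 - 19.22*cos(y)^3 - 3.1*cos(y)^2 + 12.71*cos(y) + 4.2025)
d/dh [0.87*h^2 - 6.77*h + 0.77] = 1.74*h - 6.77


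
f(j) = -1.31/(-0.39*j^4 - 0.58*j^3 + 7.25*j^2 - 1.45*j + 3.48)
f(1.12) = -0.14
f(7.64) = 0.00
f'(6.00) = -0.00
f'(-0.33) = -0.37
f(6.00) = 0.00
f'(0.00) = -0.16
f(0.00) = -0.38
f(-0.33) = -0.27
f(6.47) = 0.00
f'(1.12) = 0.15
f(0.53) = -0.28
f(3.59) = -13.45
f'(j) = -1.31*(1.56*j^3 + 1.74*j^2 - 14.5*j + 1.45)/(-0.39*j^4 - 0.58*j^3 + 7.25*j^2 - 1.45*j + 3.48)^2 = (-2.0436*j^3 - 2.2794*j^2 + 18.995*j - 1.8995)/(0.39*j^4 + 0.58*j^3 - 7.25*j^2 + 1.45*j - 3.48)^2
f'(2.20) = 0.02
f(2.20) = -0.07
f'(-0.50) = -0.32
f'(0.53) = 0.34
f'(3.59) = -6074.95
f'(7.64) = -0.00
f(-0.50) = -0.22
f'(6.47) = -0.00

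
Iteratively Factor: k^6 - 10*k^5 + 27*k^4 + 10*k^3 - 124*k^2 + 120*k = (k)*(k^5 - 10*k^4 + 27*k^3 + 10*k^2 - 124*k + 120) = k*(k - 5)*(k^4 - 5*k^3 + 2*k^2 + 20*k - 24) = k*(k - 5)*(k - 2)*(k^3 - 3*k^2 - 4*k + 12) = k*(k - 5)*(k - 2)*(k + 2)*(k^2 - 5*k + 6) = k*(k - 5)*(k - 2)^2*(k + 2)*(k - 3)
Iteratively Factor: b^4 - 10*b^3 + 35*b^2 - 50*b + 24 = (b - 1)*(b^3 - 9*b^2 + 26*b - 24) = (b - 2)*(b - 1)*(b^2 - 7*b + 12) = (b - 3)*(b - 2)*(b - 1)*(b - 4)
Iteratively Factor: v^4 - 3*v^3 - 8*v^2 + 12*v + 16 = (v - 4)*(v^3 + v^2 - 4*v - 4) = (v - 4)*(v + 2)*(v^2 - v - 2) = (v - 4)*(v - 2)*(v + 2)*(v + 1)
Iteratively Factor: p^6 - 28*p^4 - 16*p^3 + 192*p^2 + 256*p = (p - 4)*(p^5 + 4*p^4 - 12*p^3 - 64*p^2 - 64*p) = p*(p - 4)*(p^4 + 4*p^3 - 12*p^2 - 64*p - 64) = p*(p - 4)*(p + 2)*(p^3 + 2*p^2 - 16*p - 32) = p*(p - 4)^2*(p + 2)*(p^2 + 6*p + 8) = p*(p - 4)^2*(p + 2)*(p + 4)*(p + 2)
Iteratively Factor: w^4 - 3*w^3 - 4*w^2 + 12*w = (w - 3)*(w^3 - 4*w) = (w - 3)*(w - 2)*(w^2 + 2*w) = (w - 3)*(w - 2)*(w + 2)*(w)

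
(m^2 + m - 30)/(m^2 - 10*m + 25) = (m + 6)/(m - 5)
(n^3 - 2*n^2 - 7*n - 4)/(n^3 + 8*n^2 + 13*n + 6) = (n - 4)/(n + 6)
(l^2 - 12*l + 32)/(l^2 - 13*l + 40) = (l - 4)/(l - 5)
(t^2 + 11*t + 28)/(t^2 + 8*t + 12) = (t^2 + 11*t + 28)/(t^2 + 8*t + 12)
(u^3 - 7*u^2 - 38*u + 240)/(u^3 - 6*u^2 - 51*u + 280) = (u + 6)/(u + 7)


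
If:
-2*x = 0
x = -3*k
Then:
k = 0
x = 0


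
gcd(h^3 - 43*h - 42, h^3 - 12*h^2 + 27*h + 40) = h + 1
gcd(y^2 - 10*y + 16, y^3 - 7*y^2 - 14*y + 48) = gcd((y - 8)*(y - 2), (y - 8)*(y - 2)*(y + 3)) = y^2 - 10*y + 16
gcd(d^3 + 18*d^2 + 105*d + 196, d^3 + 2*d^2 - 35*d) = d + 7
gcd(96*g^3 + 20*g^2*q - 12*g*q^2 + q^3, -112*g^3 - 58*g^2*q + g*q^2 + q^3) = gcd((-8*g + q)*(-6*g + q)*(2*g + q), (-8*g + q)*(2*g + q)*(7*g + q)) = -16*g^2 - 6*g*q + q^2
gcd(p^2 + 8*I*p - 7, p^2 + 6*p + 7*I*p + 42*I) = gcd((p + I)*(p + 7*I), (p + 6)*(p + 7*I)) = p + 7*I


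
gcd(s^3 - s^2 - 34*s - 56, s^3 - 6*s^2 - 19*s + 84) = s^2 - 3*s - 28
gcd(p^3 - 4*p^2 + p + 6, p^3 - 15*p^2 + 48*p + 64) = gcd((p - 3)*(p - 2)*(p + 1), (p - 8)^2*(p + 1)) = p + 1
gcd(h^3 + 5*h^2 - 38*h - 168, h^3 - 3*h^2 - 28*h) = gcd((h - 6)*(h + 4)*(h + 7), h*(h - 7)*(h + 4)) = h + 4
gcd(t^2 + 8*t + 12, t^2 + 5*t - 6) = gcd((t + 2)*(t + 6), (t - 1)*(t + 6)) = t + 6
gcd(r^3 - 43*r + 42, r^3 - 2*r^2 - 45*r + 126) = r^2 + r - 42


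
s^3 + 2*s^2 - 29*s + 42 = (s - 3)*(s - 2)*(s + 7)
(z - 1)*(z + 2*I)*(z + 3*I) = z^3 - z^2 + 5*I*z^2 - 6*z - 5*I*z + 6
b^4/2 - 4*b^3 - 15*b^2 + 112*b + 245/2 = (b/2 + 1/2)*(b - 7)^2*(b + 5)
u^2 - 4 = (u - 2)*(u + 2)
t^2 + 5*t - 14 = (t - 2)*(t + 7)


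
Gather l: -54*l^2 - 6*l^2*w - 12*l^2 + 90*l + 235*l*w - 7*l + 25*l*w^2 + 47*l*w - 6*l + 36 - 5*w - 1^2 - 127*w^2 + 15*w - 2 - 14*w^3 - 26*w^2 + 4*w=l^2*(-6*w - 66) + l*(25*w^2 + 282*w + 77) - 14*w^3 - 153*w^2 + 14*w + 33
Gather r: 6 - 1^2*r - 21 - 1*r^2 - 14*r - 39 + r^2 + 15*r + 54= 0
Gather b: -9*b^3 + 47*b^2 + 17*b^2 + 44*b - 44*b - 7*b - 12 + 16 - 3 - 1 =-9*b^3 + 64*b^2 - 7*b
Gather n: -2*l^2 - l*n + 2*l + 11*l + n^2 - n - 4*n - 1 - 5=-2*l^2 + 13*l + n^2 + n*(-l - 5) - 6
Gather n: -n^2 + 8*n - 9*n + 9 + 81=-n^2 - n + 90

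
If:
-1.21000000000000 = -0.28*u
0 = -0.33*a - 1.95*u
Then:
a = -25.54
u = 4.32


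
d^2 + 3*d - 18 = (d - 3)*(d + 6)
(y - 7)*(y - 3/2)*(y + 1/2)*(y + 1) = y^4 - 7*y^3 - 7*y^2/4 + 23*y/2 + 21/4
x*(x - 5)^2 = x^3 - 10*x^2 + 25*x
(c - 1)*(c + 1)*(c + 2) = c^3 + 2*c^2 - c - 2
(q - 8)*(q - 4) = q^2 - 12*q + 32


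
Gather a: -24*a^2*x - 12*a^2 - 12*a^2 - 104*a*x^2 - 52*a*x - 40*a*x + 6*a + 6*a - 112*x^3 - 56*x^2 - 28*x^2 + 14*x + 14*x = a^2*(-24*x - 24) + a*(-104*x^2 - 92*x + 12) - 112*x^3 - 84*x^2 + 28*x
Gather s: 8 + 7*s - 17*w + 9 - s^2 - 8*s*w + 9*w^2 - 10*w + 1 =-s^2 + s*(7 - 8*w) + 9*w^2 - 27*w + 18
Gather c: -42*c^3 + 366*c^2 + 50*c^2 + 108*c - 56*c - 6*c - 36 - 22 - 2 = -42*c^3 + 416*c^2 + 46*c - 60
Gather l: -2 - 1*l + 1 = -l - 1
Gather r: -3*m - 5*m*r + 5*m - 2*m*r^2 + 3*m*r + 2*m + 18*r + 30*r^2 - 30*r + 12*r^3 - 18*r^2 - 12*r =4*m + 12*r^3 + r^2*(12 - 2*m) + r*(-2*m - 24)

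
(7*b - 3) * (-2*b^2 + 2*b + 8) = -14*b^3 + 20*b^2 + 50*b - 24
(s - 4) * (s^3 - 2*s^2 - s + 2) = s^4 - 6*s^3 + 7*s^2 + 6*s - 8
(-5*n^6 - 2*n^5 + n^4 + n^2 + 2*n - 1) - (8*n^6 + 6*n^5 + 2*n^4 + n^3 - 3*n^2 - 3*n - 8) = -13*n^6 - 8*n^5 - n^4 - n^3 + 4*n^2 + 5*n + 7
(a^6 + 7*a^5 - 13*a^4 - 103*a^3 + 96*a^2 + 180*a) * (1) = a^6 + 7*a^5 - 13*a^4 - 103*a^3 + 96*a^2 + 180*a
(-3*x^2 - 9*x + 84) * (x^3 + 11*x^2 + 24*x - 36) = -3*x^5 - 42*x^4 - 87*x^3 + 816*x^2 + 2340*x - 3024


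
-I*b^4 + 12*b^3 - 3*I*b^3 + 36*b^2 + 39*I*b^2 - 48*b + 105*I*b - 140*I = (b + 4)*(b + 5*I)*(b + 7*I)*(-I*b + I)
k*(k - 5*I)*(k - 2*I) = k^3 - 7*I*k^2 - 10*k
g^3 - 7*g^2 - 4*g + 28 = (g - 7)*(g - 2)*(g + 2)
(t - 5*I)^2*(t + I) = t^3 - 9*I*t^2 - 15*t - 25*I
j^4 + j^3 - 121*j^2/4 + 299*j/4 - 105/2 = (j - 5/2)*(j - 2)*(j - 3/2)*(j + 7)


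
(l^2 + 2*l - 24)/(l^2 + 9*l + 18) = (l - 4)/(l + 3)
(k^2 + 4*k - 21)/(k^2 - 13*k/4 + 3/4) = 4*(k + 7)/(4*k - 1)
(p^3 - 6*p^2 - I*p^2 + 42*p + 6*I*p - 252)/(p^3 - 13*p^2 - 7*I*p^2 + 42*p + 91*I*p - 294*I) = (p + 6*I)/(p - 7)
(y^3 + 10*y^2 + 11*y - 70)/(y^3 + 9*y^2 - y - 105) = (y - 2)/(y - 3)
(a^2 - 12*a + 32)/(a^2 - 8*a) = (a - 4)/a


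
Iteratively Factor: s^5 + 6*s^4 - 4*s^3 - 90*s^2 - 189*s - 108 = (s + 3)*(s^4 + 3*s^3 - 13*s^2 - 51*s - 36) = (s + 3)^2*(s^3 - 13*s - 12) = (s - 4)*(s + 3)^2*(s^2 + 4*s + 3) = (s - 4)*(s + 1)*(s + 3)^2*(s + 3)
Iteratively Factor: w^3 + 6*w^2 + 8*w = (w)*(w^2 + 6*w + 8) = w*(w + 2)*(w + 4)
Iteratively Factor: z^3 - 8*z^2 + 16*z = (z - 4)*(z^2 - 4*z) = z*(z - 4)*(z - 4)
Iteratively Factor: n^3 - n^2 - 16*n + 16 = (n + 4)*(n^2 - 5*n + 4) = (n - 4)*(n + 4)*(n - 1)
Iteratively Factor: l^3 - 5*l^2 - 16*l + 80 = (l - 5)*(l^2 - 16) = (l - 5)*(l + 4)*(l - 4)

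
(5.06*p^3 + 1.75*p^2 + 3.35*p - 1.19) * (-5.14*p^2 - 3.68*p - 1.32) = -26.0084*p^5 - 27.6158*p^4 - 30.3382*p^3 - 8.5214*p^2 - 0.0428000000000006*p + 1.5708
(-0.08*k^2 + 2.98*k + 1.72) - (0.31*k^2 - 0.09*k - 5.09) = -0.39*k^2 + 3.07*k + 6.81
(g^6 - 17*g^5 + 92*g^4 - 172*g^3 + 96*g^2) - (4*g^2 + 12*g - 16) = g^6 - 17*g^5 + 92*g^4 - 172*g^3 + 92*g^2 - 12*g + 16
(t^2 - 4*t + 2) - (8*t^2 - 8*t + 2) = -7*t^2 + 4*t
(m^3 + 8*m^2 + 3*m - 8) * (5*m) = 5*m^4 + 40*m^3 + 15*m^2 - 40*m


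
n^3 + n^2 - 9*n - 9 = (n - 3)*(n + 1)*(n + 3)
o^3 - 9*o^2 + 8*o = o*(o - 8)*(o - 1)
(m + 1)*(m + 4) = m^2 + 5*m + 4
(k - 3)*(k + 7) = k^2 + 4*k - 21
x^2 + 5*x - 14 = (x - 2)*(x + 7)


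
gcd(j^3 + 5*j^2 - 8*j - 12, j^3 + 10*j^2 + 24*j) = j + 6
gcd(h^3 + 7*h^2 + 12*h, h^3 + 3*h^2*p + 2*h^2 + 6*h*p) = h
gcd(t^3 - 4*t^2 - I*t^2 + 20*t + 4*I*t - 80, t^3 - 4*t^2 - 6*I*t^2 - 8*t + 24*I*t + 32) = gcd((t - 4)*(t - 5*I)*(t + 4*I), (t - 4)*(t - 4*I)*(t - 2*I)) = t - 4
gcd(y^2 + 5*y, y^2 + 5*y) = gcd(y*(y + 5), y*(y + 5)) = y^2 + 5*y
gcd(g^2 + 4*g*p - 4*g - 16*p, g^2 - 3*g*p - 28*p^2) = g + 4*p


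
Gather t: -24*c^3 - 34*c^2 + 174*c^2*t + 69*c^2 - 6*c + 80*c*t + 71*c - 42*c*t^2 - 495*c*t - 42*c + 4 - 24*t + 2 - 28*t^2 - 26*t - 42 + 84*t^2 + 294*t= -24*c^3 + 35*c^2 + 23*c + t^2*(56 - 42*c) + t*(174*c^2 - 415*c + 244) - 36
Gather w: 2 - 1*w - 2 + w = 0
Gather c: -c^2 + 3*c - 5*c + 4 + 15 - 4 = -c^2 - 2*c + 15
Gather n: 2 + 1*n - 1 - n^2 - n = 1 - n^2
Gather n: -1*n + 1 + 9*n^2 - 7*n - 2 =9*n^2 - 8*n - 1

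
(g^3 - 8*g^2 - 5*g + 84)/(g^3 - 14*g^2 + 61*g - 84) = (g + 3)/(g - 3)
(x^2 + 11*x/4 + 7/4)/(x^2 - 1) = (x + 7/4)/(x - 1)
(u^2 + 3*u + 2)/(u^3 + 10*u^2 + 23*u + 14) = 1/(u + 7)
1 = 1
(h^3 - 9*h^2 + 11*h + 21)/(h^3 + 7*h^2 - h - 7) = (h^2 - 10*h + 21)/(h^2 + 6*h - 7)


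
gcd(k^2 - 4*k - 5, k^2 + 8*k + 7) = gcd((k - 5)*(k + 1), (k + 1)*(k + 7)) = k + 1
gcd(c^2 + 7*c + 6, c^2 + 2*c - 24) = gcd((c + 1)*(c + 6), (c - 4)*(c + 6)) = c + 6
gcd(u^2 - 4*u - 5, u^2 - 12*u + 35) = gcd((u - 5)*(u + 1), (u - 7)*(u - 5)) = u - 5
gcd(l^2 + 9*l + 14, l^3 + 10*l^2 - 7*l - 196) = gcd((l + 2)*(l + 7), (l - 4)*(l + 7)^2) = l + 7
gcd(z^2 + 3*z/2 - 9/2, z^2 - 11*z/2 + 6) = z - 3/2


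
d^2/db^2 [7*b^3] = 42*b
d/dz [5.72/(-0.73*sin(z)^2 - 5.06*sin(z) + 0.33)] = (8.3512*sin(z) + 28.9432)*cos(z)/(0.73*sin(z)^2 + 5.06*sin(z) - 0.33)^2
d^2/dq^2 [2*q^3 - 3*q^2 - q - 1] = 12*q - 6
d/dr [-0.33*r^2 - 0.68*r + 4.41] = -0.66*r - 0.68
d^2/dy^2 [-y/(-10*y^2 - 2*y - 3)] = 4*(2*y*(10*y + 1)^2 - (15*y + 1)*(10*y^2 + 2*y + 3))/(10*y^2 + 2*y + 3)^3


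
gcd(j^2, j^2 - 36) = 1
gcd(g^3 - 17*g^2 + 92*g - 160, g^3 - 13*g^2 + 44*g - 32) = g^2 - 12*g + 32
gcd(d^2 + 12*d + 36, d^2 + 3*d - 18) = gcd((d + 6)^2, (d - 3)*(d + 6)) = d + 6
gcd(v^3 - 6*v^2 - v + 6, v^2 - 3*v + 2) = v - 1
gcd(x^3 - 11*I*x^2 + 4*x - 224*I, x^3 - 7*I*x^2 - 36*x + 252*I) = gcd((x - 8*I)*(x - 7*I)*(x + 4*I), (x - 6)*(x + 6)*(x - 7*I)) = x - 7*I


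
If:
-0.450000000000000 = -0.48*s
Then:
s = 0.94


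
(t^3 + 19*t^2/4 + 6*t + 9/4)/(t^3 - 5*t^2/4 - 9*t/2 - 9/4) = (t + 3)/(t - 3)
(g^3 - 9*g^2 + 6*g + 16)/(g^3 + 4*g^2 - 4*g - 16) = (g^2 - 7*g - 8)/(g^2 + 6*g + 8)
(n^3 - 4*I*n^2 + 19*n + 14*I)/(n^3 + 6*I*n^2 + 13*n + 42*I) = (n^2 - 6*I*n + 7)/(n^2 + 4*I*n + 21)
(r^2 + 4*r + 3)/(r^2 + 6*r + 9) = (r + 1)/(r + 3)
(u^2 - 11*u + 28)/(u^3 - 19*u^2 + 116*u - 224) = 1/(u - 8)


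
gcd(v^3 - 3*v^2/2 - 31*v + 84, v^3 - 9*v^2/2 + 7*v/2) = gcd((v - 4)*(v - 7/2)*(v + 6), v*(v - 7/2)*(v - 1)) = v - 7/2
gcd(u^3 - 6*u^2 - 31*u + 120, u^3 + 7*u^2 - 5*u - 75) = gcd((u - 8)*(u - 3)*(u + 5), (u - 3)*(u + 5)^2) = u^2 + 2*u - 15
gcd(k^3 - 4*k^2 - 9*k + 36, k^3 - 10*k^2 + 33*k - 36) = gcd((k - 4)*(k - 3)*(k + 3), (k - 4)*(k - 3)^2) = k^2 - 7*k + 12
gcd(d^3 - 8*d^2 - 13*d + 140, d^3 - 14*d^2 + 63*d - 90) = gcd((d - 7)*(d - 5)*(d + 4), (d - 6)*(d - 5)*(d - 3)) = d - 5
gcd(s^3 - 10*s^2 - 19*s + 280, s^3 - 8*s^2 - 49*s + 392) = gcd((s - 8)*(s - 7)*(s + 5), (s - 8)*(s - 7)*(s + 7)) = s^2 - 15*s + 56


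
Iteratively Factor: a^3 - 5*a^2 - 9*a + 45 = (a + 3)*(a^2 - 8*a + 15) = (a - 5)*(a + 3)*(a - 3)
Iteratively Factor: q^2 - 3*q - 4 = (q - 4)*(q + 1)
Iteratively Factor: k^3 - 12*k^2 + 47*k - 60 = (k - 3)*(k^2 - 9*k + 20) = (k - 5)*(k - 3)*(k - 4)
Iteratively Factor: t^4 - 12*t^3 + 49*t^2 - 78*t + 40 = (t - 4)*(t^3 - 8*t^2 + 17*t - 10) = (t - 5)*(t - 4)*(t^2 - 3*t + 2) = (t - 5)*(t - 4)*(t - 1)*(t - 2)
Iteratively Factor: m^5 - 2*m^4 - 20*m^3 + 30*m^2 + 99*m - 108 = (m - 4)*(m^4 + 2*m^3 - 12*m^2 - 18*m + 27) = (m - 4)*(m + 3)*(m^3 - m^2 - 9*m + 9) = (m - 4)*(m + 3)^2*(m^2 - 4*m + 3) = (m - 4)*(m - 3)*(m + 3)^2*(m - 1)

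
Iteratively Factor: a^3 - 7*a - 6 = (a - 3)*(a^2 + 3*a + 2) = (a - 3)*(a + 1)*(a + 2)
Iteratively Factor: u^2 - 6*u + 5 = (u - 5)*(u - 1)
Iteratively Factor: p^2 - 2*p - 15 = (p - 5)*(p + 3)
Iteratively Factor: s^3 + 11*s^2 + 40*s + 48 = (s + 4)*(s^2 + 7*s + 12) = (s + 3)*(s + 4)*(s + 4)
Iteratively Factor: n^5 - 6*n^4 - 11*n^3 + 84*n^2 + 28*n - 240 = (n - 4)*(n^4 - 2*n^3 - 19*n^2 + 8*n + 60) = (n - 4)*(n - 2)*(n^3 - 19*n - 30) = (n - 4)*(n - 2)*(n + 3)*(n^2 - 3*n - 10) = (n - 5)*(n - 4)*(n - 2)*(n + 3)*(n + 2)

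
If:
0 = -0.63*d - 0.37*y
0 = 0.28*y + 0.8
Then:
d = 1.68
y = -2.86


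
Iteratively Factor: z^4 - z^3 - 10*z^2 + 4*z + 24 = (z + 2)*(z^3 - 3*z^2 - 4*z + 12) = (z + 2)^2*(z^2 - 5*z + 6) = (z - 3)*(z + 2)^2*(z - 2)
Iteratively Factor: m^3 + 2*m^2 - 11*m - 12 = (m + 1)*(m^2 + m - 12) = (m - 3)*(m + 1)*(m + 4)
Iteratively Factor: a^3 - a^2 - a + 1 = (a - 1)*(a^2 - 1) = (a - 1)*(a + 1)*(a - 1)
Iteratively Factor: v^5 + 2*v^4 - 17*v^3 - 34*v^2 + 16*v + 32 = (v + 1)*(v^4 + v^3 - 18*v^2 - 16*v + 32) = (v + 1)*(v + 4)*(v^3 - 3*v^2 - 6*v + 8) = (v - 1)*(v + 1)*(v + 4)*(v^2 - 2*v - 8) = (v - 4)*(v - 1)*(v + 1)*(v + 4)*(v + 2)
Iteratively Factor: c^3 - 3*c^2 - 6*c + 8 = (c - 1)*(c^2 - 2*c - 8) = (c - 1)*(c + 2)*(c - 4)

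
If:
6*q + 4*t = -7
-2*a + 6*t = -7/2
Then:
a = 3*t + 7/4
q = -2*t/3 - 7/6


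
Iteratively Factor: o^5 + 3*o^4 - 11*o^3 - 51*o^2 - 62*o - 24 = (o + 1)*(o^4 + 2*o^3 - 13*o^2 - 38*o - 24) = (o + 1)*(o + 2)*(o^3 - 13*o - 12) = (o - 4)*(o + 1)*(o + 2)*(o^2 + 4*o + 3) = (o - 4)*(o + 1)*(o + 2)*(o + 3)*(o + 1)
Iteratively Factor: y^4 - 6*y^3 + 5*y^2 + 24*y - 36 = (y - 3)*(y^3 - 3*y^2 - 4*y + 12) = (y - 3)*(y + 2)*(y^2 - 5*y + 6) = (y - 3)^2*(y + 2)*(y - 2)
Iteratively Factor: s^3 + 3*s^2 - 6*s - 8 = (s + 1)*(s^2 + 2*s - 8) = (s + 1)*(s + 4)*(s - 2)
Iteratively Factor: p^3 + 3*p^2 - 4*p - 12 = (p - 2)*(p^2 + 5*p + 6) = (p - 2)*(p + 2)*(p + 3)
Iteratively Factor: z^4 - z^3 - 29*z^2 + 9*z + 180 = (z - 3)*(z^3 + 2*z^2 - 23*z - 60) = (z - 5)*(z - 3)*(z^2 + 7*z + 12) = (z - 5)*(z - 3)*(z + 3)*(z + 4)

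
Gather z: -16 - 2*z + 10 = -2*z - 6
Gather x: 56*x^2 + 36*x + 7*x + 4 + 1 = 56*x^2 + 43*x + 5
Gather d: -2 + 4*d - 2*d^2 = -2*d^2 + 4*d - 2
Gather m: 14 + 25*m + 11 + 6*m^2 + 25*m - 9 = 6*m^2 + 50*m + 16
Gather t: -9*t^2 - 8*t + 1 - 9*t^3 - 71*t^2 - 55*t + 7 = -9*t^3 - 80*t^2 - 63*t + 8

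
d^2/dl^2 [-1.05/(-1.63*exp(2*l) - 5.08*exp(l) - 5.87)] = (1.05*(3.26*exp(l) + 5.08)*(6.52*exp(l) + 10.16)*exp(l) - (6.846*exp(l) + 5.334)*(1.63*exp(2*l) + 5.08*exp(l) + 5.87))*exp(l)/(1.63*exp(2*l) + 5.08*exp(l) + 5.87)^3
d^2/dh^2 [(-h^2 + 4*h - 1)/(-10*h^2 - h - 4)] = 2*(-410*h^3 + 180*h^2 + 510*h - 7)/(1000*h^6 + 300*h^5 + 1230*h^4 + 241*h^3 + 492*h^2 + 48*h + 64)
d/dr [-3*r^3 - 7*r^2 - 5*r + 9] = -9*r^2 - 14*r - 5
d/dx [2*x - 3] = 2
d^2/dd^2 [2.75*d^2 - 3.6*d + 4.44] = 5.50000000000000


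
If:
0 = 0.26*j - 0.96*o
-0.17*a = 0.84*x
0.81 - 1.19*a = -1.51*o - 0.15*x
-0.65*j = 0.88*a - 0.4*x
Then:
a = 0.44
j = -0.66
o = -0.18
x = -0.09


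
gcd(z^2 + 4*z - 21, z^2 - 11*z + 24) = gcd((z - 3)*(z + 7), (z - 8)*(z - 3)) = z - 3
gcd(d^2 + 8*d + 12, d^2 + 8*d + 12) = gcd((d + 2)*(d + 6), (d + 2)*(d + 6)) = d^2 + 8*d + 12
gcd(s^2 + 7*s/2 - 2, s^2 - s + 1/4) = s - 1/2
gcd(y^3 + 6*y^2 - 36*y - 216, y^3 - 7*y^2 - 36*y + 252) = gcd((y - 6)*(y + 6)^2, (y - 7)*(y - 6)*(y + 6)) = y^2 - 36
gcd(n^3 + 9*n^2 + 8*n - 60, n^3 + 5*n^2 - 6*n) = n + 6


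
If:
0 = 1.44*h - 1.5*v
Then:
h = 1.04166666666667*v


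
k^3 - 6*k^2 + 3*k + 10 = (k - 5)*(k - 2)*(k + 1)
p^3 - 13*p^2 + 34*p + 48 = (p - 8)*(p - 6)*(p + 1)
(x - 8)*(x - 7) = x^2 - 15*x + 56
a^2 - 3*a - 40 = (a - 8)*(a + 5)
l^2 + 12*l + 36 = (l + 6)^2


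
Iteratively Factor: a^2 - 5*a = (a)*(a - 5)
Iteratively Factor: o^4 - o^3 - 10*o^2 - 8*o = (o + 1)*(o^3 - 2*o^2 - 8*o) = o*(o + 1)*(o^2 - 2*o - 8) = o*(o + 1)*(o + 2)*(o - 4)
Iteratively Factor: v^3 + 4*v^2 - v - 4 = (v - 1)*(v^2 + 5*v + 4) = (v - 1)*(v + 4)*(v + 1)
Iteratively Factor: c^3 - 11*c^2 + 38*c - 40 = (c - 5)*(c^2 - 6*c + 8) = (c - 5)*(c - 2)*(c - 4)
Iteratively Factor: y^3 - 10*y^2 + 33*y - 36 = (y - 3)*(y^2 - 7*y + 12) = (y - 3)^2*(y - 4)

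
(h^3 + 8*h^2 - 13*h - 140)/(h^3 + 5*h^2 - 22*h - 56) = (h + 5)/(h + 2)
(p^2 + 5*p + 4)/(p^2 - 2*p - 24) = (p + 1)/(p - 6)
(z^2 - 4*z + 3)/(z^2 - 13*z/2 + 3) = 2*(z^2 - 4*z + 3)/(2*z^2 - 13*z + 6)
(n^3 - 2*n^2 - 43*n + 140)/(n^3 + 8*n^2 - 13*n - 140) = (n - 5)/(n + 5)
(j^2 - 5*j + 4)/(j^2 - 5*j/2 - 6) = 2*(j - 1)/(2*j + 3)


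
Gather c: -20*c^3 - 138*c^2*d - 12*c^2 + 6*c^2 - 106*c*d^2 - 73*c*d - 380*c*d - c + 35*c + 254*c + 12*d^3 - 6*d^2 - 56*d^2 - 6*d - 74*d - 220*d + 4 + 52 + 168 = -20*c^3 + c^2*(-138*d - 6) + c*(-106*d^2 - 453*d + 288) + 12*d^3 - 62*d^2 - 300*d + 224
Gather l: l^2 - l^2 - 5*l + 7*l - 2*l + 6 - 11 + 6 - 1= 0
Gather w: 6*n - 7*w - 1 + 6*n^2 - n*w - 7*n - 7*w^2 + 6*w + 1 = 6*n^2 - n - 7*w^2 + w*(-n - 1)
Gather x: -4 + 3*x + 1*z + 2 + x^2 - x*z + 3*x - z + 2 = x^2 + x*(6 - z)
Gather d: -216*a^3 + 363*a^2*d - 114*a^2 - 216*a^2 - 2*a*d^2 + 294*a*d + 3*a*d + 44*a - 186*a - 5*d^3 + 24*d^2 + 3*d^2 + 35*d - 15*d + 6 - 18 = -216*a^3 - 330*a^2 - 142*a - 5*d^3 + d^2*(27 - 2*a) + d*(363*a^2 + 297*a + 20) - 12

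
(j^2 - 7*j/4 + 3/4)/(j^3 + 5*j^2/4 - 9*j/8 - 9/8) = 2*(4*j - 3)/(8*j^2 + 18*j + 9)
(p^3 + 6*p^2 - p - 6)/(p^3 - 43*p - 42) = (p - 1)/(p - 7)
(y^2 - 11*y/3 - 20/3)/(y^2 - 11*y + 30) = (y + 4/3)/(y - 6)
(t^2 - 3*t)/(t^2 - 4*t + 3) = t/(t - 1)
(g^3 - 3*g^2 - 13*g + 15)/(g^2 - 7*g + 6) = (g^2 - 2*g - 15)/(g - 6)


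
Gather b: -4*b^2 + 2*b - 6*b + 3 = -4*b^2 - 4*b + 3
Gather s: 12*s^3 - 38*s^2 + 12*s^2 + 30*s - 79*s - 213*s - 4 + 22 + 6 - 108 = 12*s^3 - 26*s^2 - 262*s - 84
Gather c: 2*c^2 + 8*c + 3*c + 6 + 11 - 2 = 2*c^2 + 11*c + 15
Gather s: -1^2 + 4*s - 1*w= 4*s - w - 1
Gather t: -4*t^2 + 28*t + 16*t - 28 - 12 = -4*t^2 + 44*t - 40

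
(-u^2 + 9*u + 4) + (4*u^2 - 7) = 3*u^2 + 9*u - 3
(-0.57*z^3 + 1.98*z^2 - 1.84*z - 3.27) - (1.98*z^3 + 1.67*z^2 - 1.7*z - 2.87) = -2.55*z^3 + 0.31*z^2 - 0.14*z - 0.4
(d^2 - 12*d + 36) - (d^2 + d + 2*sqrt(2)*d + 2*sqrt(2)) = -13*d - 2*sqrt(2)*d - 2*sqrt(2) + 36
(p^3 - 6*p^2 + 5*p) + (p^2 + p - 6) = p^3 - 5*p^2 + 6*p - 6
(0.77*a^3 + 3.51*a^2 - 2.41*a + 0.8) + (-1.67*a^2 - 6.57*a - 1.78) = 0.77*a^3 + 1.84*a^2 - 8.98*a - 0.98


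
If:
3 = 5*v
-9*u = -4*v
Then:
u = 4/15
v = 3/5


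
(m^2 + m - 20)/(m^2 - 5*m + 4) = (m + 5)/(m - 1)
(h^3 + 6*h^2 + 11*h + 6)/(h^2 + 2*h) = h + 4 + 3/h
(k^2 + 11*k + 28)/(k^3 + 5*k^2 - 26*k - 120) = (k + 7)/(k^2 + k - 30)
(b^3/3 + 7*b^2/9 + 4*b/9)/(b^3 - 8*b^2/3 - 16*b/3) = (b + 1)/(3*(b - 4))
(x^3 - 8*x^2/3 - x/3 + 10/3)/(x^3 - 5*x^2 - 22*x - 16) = (3*x^2 - 11*x + 10)/(3*(x^2 - 6*x - 16))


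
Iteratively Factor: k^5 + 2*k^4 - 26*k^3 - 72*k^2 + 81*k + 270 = (k - 5)*(k^4 + 7*k^3 + 9*k^2 - 27*k - 54) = (k - 5)*(k + 3)*(k^3 + 4*k^2 - 3*k - 18) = (k - 5)*(k - 2)*(k + 3)*(k^2 + 6*k + 9) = (k - 5)*(k - 2)*(k + 3)^2*(k + 3)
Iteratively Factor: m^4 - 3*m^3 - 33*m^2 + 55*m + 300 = (m - 5)*(m^3 + 2*m^2 - 23*m - 60) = (m - 5)^2*(m^2 + 7*m + 12) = (m - 5)^2*(m + 4)*(m + 3)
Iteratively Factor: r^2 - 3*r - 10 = (r + 2)*(r - 5)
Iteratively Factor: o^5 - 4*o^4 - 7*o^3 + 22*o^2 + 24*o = (o + 1)*(o^4 - 5*o^3 - 2*o^2 + 24*o) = (o + 1)*(o + 2)*(o^3 - 7*o^2 + 12*o) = (o - 3)*(o + 1)*(o + 2)*(o^2 - 4*o) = o*(o - 3)*(o + 1)*(o + 2)*(o - 4)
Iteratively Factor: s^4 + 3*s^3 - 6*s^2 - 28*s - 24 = (s + 2)*(s^3 + s^2 - 8*s - 12) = (s + 2)^2*(s^2 - s - 6) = (s + 2)^3*(s - 3)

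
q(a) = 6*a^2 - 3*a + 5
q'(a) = 12*a - 3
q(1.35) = 11.88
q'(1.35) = 13.20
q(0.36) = 4.70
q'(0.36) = 1.32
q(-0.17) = 5.68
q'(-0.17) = -5.04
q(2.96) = 48.69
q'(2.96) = 32.52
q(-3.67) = 96.82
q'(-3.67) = -47.04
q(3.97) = 87.66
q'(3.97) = 44.64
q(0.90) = 7.16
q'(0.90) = 7.80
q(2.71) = 40.93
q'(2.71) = 29.52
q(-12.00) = 905.00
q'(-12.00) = -147.00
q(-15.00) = 1400.00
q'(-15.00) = -183.00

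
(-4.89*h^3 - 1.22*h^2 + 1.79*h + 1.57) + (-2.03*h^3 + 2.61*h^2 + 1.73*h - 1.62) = -6.92*h^3 + 1.39*h^2 + 3.52*h - 0.05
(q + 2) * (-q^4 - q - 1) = -q^5 - 2*q^4 - q^2 - 3*q - 2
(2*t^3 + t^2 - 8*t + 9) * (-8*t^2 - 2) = -16*t^5 - 8*t^4 + 60*t^3 - 74*t^2 + 16*t - 18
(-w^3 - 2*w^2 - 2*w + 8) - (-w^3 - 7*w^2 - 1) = 5*w^2 - 2*w + 9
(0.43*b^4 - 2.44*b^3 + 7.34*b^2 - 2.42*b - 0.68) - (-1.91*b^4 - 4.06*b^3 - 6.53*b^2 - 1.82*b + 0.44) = 2.34*b^4 + 1.62*b^3 + 13.87*b^2 - 0.6*b - 1.12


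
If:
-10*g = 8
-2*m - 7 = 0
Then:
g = -4/5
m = -7/2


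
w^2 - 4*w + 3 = (w - 3)*(w - 1)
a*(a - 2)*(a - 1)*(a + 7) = a^4 + 4*a^3 - 19*a^2 + 14*a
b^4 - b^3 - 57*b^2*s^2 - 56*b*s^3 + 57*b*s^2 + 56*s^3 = (b - 1)*(b - 8*s)*(b + s)*(b + 7*s)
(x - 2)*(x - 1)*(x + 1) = x^3 - 2*x^2 - x + 2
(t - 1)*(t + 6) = t^2 + 5*t - 6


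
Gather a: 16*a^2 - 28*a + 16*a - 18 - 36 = 16*a^2 - 12*a - 54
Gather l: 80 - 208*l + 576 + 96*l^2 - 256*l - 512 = 96*l^2 - 464*l + 144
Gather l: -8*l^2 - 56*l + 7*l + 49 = -8*l^2 - 49*l + 49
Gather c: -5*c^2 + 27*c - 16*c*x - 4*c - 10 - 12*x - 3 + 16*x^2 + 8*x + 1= -5*c^2 + c*(23 - 16*x) + 16*x^2 - 4*x - 12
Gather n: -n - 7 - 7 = -n - 14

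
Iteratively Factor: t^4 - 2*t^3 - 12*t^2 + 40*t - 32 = (t - 2)*(t^3 - 12*t + 16) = (t - 2)^2*(t^2 + 2*t - 8) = (t - 2)^3*(t + 4)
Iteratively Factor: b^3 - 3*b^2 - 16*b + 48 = (b - 3)*(b^2 - 16) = (b - 3)*(b + 4)*(b - 4)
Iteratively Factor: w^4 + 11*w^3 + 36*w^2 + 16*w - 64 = (w + 4)*(w^3 + 7*w^2 + 8*w - 16) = (w - 1)*(w + 4)*(w^2 + 8*w + 16) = (w - 1)*(w + 4)^2*(w + 4)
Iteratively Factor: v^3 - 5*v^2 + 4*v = (v - 4)*(v^2 - v) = v*(v - 4)*(v - 1)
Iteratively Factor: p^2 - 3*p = (p)*(p - 3)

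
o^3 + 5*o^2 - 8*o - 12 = (o - 2)*(o + 1)*(o + 6)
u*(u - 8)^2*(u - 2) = u^4 - 18*u^3 + 96*u^2 - 128*u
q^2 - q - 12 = (q - 4)*(q + 3)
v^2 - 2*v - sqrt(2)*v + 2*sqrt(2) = (v - 2)*(v - sqrt(2))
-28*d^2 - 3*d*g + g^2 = (-7*d + g)*(4*d + g)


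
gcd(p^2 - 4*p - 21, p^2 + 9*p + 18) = p + 3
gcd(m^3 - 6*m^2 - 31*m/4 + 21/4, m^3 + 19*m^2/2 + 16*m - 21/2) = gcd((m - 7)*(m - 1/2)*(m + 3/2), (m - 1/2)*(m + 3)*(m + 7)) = m - 1/2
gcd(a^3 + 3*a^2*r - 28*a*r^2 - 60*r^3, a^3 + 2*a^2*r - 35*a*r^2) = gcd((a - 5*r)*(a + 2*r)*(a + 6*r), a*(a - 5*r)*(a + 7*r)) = -a + 5*r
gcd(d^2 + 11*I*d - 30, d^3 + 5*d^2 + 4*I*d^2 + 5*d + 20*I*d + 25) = d + 5*I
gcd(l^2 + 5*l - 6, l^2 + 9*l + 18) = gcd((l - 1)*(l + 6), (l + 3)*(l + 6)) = l + 6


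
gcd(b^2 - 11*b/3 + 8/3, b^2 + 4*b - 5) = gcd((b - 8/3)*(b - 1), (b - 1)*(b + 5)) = b - 1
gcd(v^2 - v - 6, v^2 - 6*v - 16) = v + 2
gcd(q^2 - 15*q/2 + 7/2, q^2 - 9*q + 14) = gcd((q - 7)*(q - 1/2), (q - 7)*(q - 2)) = q - 7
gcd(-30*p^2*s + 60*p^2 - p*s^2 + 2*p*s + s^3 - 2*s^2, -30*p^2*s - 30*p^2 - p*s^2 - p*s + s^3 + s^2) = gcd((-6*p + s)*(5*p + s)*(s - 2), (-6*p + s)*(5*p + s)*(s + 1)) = 30*p^2 + p*s - s^2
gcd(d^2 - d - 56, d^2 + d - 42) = d + 7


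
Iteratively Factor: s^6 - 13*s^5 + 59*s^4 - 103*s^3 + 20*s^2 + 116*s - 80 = (s - 2)*(s^5 - 11*s^4 + 37*s^3 - 29*s^2 - 38*s + 40) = (s - 4)*(s - 2)*(s^4 - 7*s^3 + 9*s^2 + 7*s - 10) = (s - 4)*(s - 2)^2*(s^3 - 5*s^2 - s + 5) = (s - 4)*(s - 2)^2*(s + 1)*(s^2 - 6*s + 5) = (s - 4)*(s - 2)^2*(s - 1)*(s + 1)*(s - 5)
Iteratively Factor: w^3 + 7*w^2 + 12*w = (w + 3)*(w^2 + 4*w) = (w + 3)*(w + 4)*(w)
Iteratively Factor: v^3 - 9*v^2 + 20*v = (v - 4)*(v^2 - 5*v) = v*(v - 4)*(v - 5)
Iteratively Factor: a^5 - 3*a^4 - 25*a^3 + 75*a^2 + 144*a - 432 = (a - 4)*(a^4 + a^3 - 21*a^2 - 9*a + 108) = (a - 4)*(a - 3)*(a^3 + 4*a^2 - 9*a - 36) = (a - 4)*(a - 3)*(a + 4)*(a^2 - 9) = (a - 4)*(a - 3)*(a + 3)*(a + 4)*(a - 3)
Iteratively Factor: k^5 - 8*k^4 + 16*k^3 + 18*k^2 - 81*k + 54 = (k - 1)*(k^4 - 7*k^3 + 9*k^2 + 27*k - 54) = (k - 3)*(k - 1)*(k^3 - 4*k^2 - 3*k + 18) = (k - 3)*(k - 1)*(k + 2)*(k^2 - 6*k + 9) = (k - 3)^2*(k - 1)*(k + 2)*(k - 3)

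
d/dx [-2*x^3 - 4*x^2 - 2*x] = -6*x^2 - 8*x - 2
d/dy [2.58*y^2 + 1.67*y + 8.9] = 5.16*y + 1.67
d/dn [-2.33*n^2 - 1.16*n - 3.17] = -4.66*n - 1.16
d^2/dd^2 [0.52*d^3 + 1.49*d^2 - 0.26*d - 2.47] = 3.12*d + 2.98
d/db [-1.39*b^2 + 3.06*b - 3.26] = 3.06 - 2.78*b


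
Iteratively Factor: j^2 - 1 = (j + 1)*(j - 1)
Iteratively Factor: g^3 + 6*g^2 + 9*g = (g + 3)*(g^2 + 3*g) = g*(g + 3)*(g + 3)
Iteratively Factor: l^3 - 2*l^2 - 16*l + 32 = (l - 4)*(l^2 + 2*l - 8) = (l - 4)*(l - 2)*(l + 4)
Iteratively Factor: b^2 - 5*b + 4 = (b - 1)*(b - 4)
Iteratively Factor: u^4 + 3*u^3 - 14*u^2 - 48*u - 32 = (u - 4)*(u^3 + 7*u^2 + 14*u + 8) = (u - 4)*(u + 2)*(u^2 + 5*u + 4) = (u - 4)*(u + 1)*(u + 2)*(u + 4)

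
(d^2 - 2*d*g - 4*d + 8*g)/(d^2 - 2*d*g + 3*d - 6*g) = (d - 4)/(d + 3)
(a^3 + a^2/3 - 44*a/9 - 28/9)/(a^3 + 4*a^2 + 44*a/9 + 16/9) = (3*a - 7)/(3*a + 4)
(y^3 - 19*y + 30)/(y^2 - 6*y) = (y^3 - 19*y + 30)/(y*(y - 6))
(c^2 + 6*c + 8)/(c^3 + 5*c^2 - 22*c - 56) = (c + 4)/(c^2 + 3*c - 28)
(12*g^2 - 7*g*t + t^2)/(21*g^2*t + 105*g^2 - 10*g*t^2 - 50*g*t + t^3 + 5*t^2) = (-4*g + t)/(-7*g*t - 35*g + t^2 + 5*t)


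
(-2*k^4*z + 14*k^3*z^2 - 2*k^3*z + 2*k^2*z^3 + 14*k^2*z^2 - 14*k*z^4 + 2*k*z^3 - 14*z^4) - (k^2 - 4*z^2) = -2*k^4*z + 14*k^3*z^2 - 2*k^3*z + 2*k^2*z^3 + 14*k^2*z^2 - k^2 - 14*k*z^4 + 2*k*z^3 - 14*z^4 + 4*z^2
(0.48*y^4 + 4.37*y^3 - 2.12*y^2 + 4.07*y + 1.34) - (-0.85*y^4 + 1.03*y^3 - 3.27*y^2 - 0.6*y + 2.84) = 1.33*y^4 + 3.34*y^3 + 1.15*y^2 + 4.67*y - 1.5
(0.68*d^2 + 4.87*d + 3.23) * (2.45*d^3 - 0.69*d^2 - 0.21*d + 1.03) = 1.666*d^5 + 11.4623*d^4 + 4.4104*d^3 - 2.551*d^2 + 4.3378*d + 3.3269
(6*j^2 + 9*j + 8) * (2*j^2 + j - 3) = 12*j^4 + 24*j^3 + 7*j^2 - 19*j - 24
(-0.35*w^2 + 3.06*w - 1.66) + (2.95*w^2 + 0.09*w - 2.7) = 2.6*w^2 + 3.15*w - 4.36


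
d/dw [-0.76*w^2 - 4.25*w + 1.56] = -1.52*w - 4.25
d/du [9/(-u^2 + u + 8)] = 9*(2*u - 1)/(-u^2 + u + 8)^2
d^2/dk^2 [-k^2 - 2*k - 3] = -2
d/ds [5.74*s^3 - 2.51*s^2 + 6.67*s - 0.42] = 17.22*s^2 - 5.02*s + 6.67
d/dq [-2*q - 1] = -2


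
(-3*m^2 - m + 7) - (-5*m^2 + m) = 2*m^2 - 2*m + 7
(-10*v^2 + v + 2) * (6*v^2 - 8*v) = -60*v^4 + 86*v^3 + 4*v^2 - 16*v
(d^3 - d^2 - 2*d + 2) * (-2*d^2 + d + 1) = -2*d^5 + 3*d^4 + 4*d^3 - 7*d^2 + 2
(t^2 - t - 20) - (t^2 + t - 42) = 22 - 2*t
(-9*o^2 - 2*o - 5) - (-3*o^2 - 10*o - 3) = -6*o^2 + 8*o - 2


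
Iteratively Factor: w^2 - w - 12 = (w - 4)*(w + 3)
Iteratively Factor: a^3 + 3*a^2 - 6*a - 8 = (a + 4)*(a^2 - a - 2) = (a - 2)*(a + 4)*(a + 1)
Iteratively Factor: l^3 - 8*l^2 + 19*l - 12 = (l - 1)*(l^2 - 7*l + 12) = (l - 4)*(l - 1)*(l - 3)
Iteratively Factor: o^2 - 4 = (o + 2)*(o - 2)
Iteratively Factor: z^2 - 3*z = (z - 3)*(z)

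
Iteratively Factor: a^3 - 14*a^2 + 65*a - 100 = (a - 5)*(a^2 - 9*a + 20) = (a - 5)*(a - 4)*(a - 5)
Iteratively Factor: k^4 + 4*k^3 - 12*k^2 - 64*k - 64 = (k + 4)*(k^3 - 12*k - 16) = (k + 2)*(k + 4)*(k^2 - 2*k - 8) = (k + 2)^2*(k + 4)*(k - 4)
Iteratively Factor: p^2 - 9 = (p - 3)*(p + 3)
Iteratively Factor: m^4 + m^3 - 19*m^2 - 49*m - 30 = (m + 3)*(m^3 - 2*m^2 - 13*m - 10) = (m - 5)*(m + 3)*(m^2 + 3*m + 2) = (m - 5)*(m + 2)*(m + 3)*(m + 1)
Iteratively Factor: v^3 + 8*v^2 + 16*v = (v + 4)*(v^2 + 4*v) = v*(v + 4)*(v + 4)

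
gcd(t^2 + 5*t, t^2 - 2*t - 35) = t + 5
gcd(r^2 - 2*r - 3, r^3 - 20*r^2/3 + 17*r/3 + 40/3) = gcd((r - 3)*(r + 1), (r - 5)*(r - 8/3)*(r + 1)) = r + 1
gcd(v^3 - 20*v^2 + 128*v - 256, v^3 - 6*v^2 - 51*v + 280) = v - 8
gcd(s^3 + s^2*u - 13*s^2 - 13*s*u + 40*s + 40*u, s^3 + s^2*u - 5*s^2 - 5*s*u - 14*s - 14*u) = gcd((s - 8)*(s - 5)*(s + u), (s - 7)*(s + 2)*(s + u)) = s + u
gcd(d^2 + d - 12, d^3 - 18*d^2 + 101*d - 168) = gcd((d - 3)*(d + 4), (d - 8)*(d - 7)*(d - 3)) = d - 3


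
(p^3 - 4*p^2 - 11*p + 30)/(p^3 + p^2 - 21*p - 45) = (p - 2)/(p + 3)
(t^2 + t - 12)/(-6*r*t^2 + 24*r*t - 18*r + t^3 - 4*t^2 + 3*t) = (-t - 4)/(6*r*t - 6*r - t^2 + t)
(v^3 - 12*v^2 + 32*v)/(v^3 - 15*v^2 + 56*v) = (v - 4)/(v - 7)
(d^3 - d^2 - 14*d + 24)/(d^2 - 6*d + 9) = (d^2 + 2*d - 8)/(d - 3)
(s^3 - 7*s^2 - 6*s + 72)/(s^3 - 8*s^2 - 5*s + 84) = (s - 6)/(s - 7)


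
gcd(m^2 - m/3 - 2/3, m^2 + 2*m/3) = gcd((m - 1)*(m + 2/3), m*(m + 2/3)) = m + 2/3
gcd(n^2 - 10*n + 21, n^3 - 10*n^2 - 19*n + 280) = n - 7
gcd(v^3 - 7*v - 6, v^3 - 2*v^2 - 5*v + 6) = v^2 - v - 6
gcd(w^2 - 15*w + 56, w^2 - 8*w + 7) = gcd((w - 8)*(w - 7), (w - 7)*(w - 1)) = w - 7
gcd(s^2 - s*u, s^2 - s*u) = s^2 - s*u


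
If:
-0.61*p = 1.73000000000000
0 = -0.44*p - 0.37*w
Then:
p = -2.84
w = 3.37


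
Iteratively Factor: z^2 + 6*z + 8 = (z + 2)*(z + 4)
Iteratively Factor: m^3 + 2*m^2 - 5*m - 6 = (m + 1)*(m^2 + m - 6) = (m + 1)*(m + 3)*(m - 2)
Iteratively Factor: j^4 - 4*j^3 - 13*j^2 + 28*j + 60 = (j - 5)*(j^3 + j^2 - 8*j - 12) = (j - 5)*(j - 3)*(j^2 + 4*j + 4) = (j - 5)*(j - 3)*(j + 2)*(j + 2)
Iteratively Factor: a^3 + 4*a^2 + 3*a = (a + 1)*(a^2 + 3*a) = a*(a + 1)*(a + 3)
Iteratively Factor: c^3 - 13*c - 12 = (c + 1)*(c^2 - c - 12) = (c + 1)*(c + 3)*(c - 4)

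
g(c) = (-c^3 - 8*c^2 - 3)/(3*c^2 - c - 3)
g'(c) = (1 - 6*c)*(-c^3 - 8*c^2 - 3)/(3*c^2 - c - 3)^2 + (-3*c^2 - 16*c)/(3*c^2 - c - 3) = (c*(3*c + 16)*(-3*c^2 + c + 3) + (6*c - 1)*(c^3 + 8*c^2 + 3))/(-3*c^2 + c + 3)^2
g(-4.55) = -1.17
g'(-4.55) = -0.35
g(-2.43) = -2.09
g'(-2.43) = -0.67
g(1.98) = -6.21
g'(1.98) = 3.56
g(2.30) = -5.44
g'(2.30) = 1.60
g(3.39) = -4.77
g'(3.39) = 0.12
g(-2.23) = -2.24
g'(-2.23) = -0.81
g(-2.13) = -2.33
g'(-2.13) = -0.91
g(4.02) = -4.76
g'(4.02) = -0.07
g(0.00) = 1.00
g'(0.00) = -0.33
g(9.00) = -5.97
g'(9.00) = -0.30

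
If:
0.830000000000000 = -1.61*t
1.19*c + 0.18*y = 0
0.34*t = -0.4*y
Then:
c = -0.07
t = -0.52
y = 0.44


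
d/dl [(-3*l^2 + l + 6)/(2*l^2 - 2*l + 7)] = (4*l^2 - 66*l + 19)/(4*l^4 - 8*l^3 + 32*l^2 - 28*l + 49)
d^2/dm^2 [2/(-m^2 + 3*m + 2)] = 4*(-m^2 + 3*m + (2*m - 3)^2 + 2)/(-m^2 + 3*m + 2)^3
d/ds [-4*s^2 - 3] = -8*s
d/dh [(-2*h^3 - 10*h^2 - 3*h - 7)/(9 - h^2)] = (2*h^4 - 57*h^2 - 194*h - 27)/(h^4 - 18*h^2 + 81)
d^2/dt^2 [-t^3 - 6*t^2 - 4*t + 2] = -6*t - 12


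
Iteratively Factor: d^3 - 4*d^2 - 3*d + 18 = (d - 3)*(d^2 - d - 6) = (d - 3)*(d + 2)*(d - 3)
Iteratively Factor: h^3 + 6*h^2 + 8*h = (h + 2)*(h^2 + 4*h) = h*(h + 2)*(h + 4)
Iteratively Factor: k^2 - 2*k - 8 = (k - 4)*(k + 2)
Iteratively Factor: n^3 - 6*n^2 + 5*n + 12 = (n + 1)*(n^2 - 7*n + 12) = (n - 3)*(n + 1)*(n - 4)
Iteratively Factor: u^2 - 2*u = (u - 2)*(u)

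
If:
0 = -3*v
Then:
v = 0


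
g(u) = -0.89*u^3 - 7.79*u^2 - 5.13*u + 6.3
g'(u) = -2.67*u^2 - 15.58*u - 5.13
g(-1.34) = 1.33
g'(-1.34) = 10.95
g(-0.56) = 6.89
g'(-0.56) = 2.76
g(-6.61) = -43.12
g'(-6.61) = -18.80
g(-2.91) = -22.81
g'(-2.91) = 17.60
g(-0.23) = 7.08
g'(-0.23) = -1.69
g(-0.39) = 7.17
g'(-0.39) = 0.54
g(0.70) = -1.41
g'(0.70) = -17.34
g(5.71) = -442.67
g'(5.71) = -181.14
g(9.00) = -1319.67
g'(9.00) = -361.62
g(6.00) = -497.16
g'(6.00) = -194.73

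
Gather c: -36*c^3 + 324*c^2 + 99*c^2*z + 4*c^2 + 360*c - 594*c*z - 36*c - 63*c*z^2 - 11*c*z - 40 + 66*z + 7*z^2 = -36*c^3 + c^2*(99*z + 328) + c*(-63*z^2 - 605*z + 324) + 7*z^2 + 66*z - 40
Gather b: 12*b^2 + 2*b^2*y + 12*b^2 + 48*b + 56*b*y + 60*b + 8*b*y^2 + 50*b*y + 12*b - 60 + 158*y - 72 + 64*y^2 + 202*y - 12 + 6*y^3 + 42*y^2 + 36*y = b^2*(2*y + 24) + b*(8*y^2 + 106*y + 120) + 6*y^3 + 106*y^2 + 396*y - 144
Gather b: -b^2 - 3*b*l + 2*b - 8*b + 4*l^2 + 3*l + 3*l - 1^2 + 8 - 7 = -b^2 + b*(-3*l - 6) + 4*l^2 + 6*l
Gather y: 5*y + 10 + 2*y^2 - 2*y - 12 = 2*y^2 + 3*y - 2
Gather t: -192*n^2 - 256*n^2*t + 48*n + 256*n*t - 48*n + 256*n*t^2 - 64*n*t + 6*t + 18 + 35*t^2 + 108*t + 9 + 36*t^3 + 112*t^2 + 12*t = -192*n^2 + 36*t^3 + t^2*(256*n + 147) + t*(-256*n^2 + 192*n + 126) + 27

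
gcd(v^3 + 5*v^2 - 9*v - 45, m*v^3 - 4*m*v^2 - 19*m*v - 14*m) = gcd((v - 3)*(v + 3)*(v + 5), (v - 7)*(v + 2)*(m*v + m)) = 1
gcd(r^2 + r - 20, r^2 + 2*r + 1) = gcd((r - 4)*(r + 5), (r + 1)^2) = 1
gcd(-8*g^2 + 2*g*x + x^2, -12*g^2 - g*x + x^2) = 1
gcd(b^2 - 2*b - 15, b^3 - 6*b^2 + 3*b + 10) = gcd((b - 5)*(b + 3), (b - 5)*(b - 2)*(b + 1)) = b - 5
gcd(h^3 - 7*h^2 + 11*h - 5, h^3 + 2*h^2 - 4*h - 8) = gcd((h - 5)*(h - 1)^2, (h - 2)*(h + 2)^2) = 1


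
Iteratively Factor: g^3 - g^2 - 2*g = (g - 2)*(g^2 + g) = (g - 2)*(g + 1)*(g)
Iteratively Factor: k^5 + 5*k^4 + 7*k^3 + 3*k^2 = (k + 1)*(k^4 + 4*k^3 + 3*k^2) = (k + 1)*(k + 3)*(k^3 + k^2) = k*(k + 1)*(k + 3)*(k^2 + k) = k*(k + 1)^2*(k + 3)*(k)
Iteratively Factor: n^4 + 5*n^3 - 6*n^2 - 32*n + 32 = (n - 1)*(n^3 + 6*n^2 - 32) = (n - 2)*(n - 1)*(n^2 + 8*n + 16) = (n - 2)*(n - 1)*(n + 4)*(n + 4)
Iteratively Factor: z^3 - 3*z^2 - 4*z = (z - 4)*(z^2 + z) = (z - 4)*(z + 1)*(z)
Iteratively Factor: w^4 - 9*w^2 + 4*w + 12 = (w - 2)*(w^3 + 2*w^2 - 5*w - 6) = (w - 2)*(w + 3)*(w^2 - w - 2) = (w - 2)*(w + 1)*(w + 3)*(w - 2)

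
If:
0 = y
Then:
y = 0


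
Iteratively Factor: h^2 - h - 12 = (h - 4)*(h + 3)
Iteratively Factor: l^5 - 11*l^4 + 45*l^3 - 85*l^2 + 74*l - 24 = (l - 1)*(l^4 - 10*l^3 + 35*l^2 - 50*l + 24) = (l - 3)*(l - 1)*(l^3 - 7*l^2 + 14*l - 8) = (l - 3)*(l - 2)*(l - 1)*(l^2 - 5*l + 4) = (l - 3)*(l - 2)*(l - 1)^2*(l - 4)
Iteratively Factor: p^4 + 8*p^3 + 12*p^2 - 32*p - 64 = (p - 2)*(p^3 + 10*p^2 + 32*p + 32) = (p - 2)*(p + 2)*(p^2 + 8*p + 16) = (p - 2)*(p + 2)*(p + 4)*(p + 4)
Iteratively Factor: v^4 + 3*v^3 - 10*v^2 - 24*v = (v + 4)*(v^3 - v^2 - 6*v) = (v - 3)*(v + 4)*(v^2 + 2*v) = v*(v - 3)*(v + 4)*(v + 2)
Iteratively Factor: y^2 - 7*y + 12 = (y - 4)*(y - 3)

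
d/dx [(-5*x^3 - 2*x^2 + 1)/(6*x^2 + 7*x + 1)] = (-30*x^4 - 70*x^3 - 29*x^2 - 16*x - 7)/(36*x^4 + 84*x^3 + 61*x^2 + 14*x + 1)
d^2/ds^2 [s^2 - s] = 2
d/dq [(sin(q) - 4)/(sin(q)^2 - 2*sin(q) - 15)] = (8*sin(q) + cos(q)^2 - 24)*cos(q)/((sin(q) - 5)^2*(sin(q) + 3)^2)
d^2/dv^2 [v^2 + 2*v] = 2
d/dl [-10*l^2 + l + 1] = 1 - 20*l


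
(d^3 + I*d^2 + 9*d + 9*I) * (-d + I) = -d^4 - 10*d^2 - 9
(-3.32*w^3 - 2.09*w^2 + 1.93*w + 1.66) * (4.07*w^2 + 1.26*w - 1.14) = -13.5124*w^5 - 12.6895*w^4 + 9.0065*w^3 + 11.5706*w^2 - 0.1086*w - 1.8924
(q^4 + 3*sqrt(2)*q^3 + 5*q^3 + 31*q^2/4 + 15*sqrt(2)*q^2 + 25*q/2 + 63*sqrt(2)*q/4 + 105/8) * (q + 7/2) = q^5 + 3*sqrt(2)*q^4 + 17*q^4/2 + 101*q^3/4 + 51*sqrt(2)*q^3/2 + 317*q^2/8 + 273*sqrt(2)*q^2/4 + 455*q/8 + 441*sqrt(2)*q/8 + 735/16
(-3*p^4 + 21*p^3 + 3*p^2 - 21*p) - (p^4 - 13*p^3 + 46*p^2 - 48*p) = -4*p^4 + 34*p^3 - 43*p^2 + 27*p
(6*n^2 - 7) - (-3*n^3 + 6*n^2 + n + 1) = 3*n^3 - n - 8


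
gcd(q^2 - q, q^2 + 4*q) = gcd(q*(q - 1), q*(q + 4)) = q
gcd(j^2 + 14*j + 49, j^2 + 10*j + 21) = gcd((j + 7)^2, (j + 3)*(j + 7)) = j + 7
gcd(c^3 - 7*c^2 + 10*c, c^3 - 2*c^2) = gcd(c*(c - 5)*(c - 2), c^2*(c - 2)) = c^2 - 2*c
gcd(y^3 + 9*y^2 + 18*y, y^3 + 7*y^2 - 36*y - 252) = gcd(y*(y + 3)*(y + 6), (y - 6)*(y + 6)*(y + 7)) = y + 6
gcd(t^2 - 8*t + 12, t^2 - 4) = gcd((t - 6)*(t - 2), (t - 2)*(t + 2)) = t - 2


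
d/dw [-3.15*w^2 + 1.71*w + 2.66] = 1.71 - 6.3*w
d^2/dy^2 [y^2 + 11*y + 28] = 2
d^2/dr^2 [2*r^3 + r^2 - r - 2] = 12*r + 2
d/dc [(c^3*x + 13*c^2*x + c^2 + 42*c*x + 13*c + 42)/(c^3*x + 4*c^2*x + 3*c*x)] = (-9*c^4*x - c^4 - 78*c^3*x - 26*c^3 - 129*c^2*x - 175*c^2 - 336*c - 126)/(c^2*x*(c^4 + 8*c^3 + 22*c^2 + 24*c + 9))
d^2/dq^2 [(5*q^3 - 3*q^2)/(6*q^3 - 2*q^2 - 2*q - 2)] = 3*(-4*q^6 + 15*q^5 + 21*q^4 - 20*q^3 + 8*q^2 + 5*q - 1)/(27*q^9 - 27*q^8 - 18*q^7 - 10*q^6 + 24*q^5 + 12*q^4 + 2*q^3 - 6*q^2 - 3*q - 1)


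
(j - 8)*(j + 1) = j^2 - 7*j - 8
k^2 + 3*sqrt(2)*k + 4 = (k + sqrt(2))*(k + 2*sqrt(2))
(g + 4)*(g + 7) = g^2 + 11*g + 28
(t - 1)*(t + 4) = t^2 + 3*t - 4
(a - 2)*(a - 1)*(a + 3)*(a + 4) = a^4 + 4*a^3 - 7*a^2 - 22*a + 24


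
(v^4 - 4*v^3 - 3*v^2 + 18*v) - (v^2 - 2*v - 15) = v^4 - 4*v^3 - 4*v^2 + 20*v + 15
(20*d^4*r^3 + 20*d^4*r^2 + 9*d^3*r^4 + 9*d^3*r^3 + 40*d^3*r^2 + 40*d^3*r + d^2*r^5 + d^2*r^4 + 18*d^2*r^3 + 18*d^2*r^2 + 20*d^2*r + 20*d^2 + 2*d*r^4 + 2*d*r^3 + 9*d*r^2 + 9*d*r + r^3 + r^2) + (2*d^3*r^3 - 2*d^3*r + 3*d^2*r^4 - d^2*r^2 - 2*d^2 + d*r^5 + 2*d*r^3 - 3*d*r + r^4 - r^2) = 20*d^4*r^3 + 20*d^4*r^2 + 9*d^3*r^4 + 11*d^3*r^3 + 40*d^3*r^2 + 38*d^3*r + d^2*r^5 + 4*d^2*r^4 + 18*d^2*r^3 + 17*d^2*r^2 + 20*d^2*r + 18*d^2 + d*r^5 + 2*d*r^4 + 4*d*r^3 + 9*d*r^2 + 6*d*r + r^4 + r^3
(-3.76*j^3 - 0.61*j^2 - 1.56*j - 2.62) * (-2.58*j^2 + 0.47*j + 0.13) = 9.7008*j^5 - 0.1934*j^4 + 3.2493*j^3 + 5.9471*j^2 - 1.4342*j - 0.3406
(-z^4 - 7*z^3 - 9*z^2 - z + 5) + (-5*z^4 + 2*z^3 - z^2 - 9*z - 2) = -6*z^4 - 5*z^3 - 10*z^2 - 10*z + 3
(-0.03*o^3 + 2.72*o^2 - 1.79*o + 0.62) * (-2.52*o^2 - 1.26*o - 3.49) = 0.0756*o^5 - 6.8166*o^4 + 1.1883*o^3 - 8.7998*o^2 + 5.4659*o - 2.1638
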